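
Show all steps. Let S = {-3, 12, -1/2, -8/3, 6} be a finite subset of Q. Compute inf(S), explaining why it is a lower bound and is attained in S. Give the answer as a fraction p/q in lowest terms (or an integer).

S is finite, so inf(S) = min(S).
Sorted increasing:
-3, -8/3, -1/2, 6, 12
The extremum is -3.
For every x in S, x >= -3. And -3 is in S, so it is attained.
Therefore inf(S) = -3.

-3


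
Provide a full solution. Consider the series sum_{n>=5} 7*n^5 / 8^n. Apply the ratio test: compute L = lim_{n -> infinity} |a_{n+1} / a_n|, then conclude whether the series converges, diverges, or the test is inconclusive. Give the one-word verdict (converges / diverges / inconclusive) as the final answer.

Let a_n denote the general term. Form the ratio a_{n+1}/a_n and simplify:
a_{n+1}/a_n = (n + 1)^5/(8*n^5)
Take the limit as n -> infinity: L = 1/8.
Since L = 1/8 < 1, the ratio test implies the series converges.

converges


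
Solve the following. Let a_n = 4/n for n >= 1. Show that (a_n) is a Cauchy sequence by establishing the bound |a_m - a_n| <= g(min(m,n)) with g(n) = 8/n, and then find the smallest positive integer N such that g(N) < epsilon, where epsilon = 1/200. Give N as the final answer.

For any m, n >= 1, by the triangle inequality:
|a_m - a_n| = |4/m - 4/n| <= 4*1/m + 4*1/n <= 8/min(m,n).
So g(n) = 8/n bounds the Cauchy difference. Since g(n) -> 0, (a_n) is Cauchy.
Now solve g(N) < 1/200: 8/N < 1/200 <=> N > 8 / (1/200) = 1600.
The smallest integer strictly greater than 1600 is N = 1601.
Check: g(1601) = 8/1601 = 8/1601 < 1/200; g(1600) = 1/200 >= 1/200. So N = 1601.

1601


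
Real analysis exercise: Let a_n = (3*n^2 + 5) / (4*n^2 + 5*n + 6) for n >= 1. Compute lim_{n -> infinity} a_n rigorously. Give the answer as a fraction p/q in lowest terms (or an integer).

Divide numerator and denominator by n^2, the highest power:
numerator / n^2 = 3 + 5/n^2
denominator / n^2 = 4 + 5/n + 6/n^2
As n -> infinity, all terms of the form c/n^k (k >= 1) tend to 0.
So numerator / n^2 -> 3 and denominator / n^2 -> 4.
Therefore lim a_n = 3/4.

3/4


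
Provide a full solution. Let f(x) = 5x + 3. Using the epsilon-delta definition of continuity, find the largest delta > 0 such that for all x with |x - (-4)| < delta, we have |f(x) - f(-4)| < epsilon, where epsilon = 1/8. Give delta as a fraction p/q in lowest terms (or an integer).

We compute f(-4) = 5*(-4) + 3 = -17.
|f(x) - f(-4)| = |5x + 3 - (-17)| = |5(x - (-4))| = 5|x - (-4)|.
We need 5|x - (-4)| < 1/8, i.e. |x - (-4)| < 1/8 / 5 = 1/40.
So any delta <= 1/40 works. Conversely, if delta > 1/40, then x = -4 + 1/40 satisfies |x - (-4)| = 1/40 < delta but |f(x) - f(-4)| = 5 * 1/40 = 1/8, which is not < 1/8; so no larger delta works.
Hence the largest such delta is 1/40.

1/40


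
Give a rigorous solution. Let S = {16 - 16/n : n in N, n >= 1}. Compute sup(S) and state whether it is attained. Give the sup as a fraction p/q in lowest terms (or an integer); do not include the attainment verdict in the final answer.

Analysis:
- Values: 0, 8, 32/3, 12, ... strictly increasing.
- Minimum is 0 (n=1); inf = 0 (attained).
- 16 - 16/n -> 16 from below; sup = 16, not attained.
Conclusion: sup(S) = 16, not attained in S.

16


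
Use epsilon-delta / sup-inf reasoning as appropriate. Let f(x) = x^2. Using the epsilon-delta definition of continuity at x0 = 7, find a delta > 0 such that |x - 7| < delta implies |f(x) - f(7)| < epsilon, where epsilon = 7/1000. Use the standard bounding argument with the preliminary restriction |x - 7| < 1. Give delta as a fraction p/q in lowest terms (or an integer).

Factor: |x^2 - (7)^2| = |x - 7| * |x + 7|.
Impose |x - 7| < 1 first. Then |x + 7| = |(x - 7) + 2*(7)| <= |x - 7| + 2*|7| < 1 + 14 = 15.
So |x^2 - (7)^2| < delta * 15.
We need delta * 15 <= 7/1000, i.e. delta <= 7/1000/15 = 7/15000.
Since 7/15000 < 1, this is tighter than 1; take delta = 7/15000.
So delta = 7/15000 works.

7/15000


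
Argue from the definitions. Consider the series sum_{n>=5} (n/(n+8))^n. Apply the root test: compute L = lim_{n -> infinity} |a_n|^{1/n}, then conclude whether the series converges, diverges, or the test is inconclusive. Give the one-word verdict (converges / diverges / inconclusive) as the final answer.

Let a_n denote the general term. Form |a_n|^(1/n) and simplify:
|a_n|^(1/n) = n/(n + 8)
Take the limit as n -> infinity: L = 1.
Since L = 1, the root test is inconclusive. (In fact a_n = (n/(n+8))^n -> e^(-8) != 0, so the nth-term test shows divergence; but the root test itself gives no conclusion.)

inconclusive


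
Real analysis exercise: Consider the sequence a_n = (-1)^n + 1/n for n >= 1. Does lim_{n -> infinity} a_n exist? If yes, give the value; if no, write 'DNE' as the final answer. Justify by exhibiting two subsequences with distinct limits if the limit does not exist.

Examine the behaviour of a_n along subsequences.
a_{2k} = 1 + 1/(2k) -> 1. a_{2k+1} = -1 + 1/(2k+1) -> -1.
Since these two subsequential limits are 1 and -1, distinct, the full sequence cannot converge (a convergent sequence has all subsequences tending to the same limit). So lim a_n does not exist.

DNE


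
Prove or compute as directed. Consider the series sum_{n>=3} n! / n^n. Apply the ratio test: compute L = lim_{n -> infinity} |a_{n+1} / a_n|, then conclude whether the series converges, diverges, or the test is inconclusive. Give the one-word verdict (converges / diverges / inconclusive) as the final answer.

Let a_n denote the general term. Form the ratio a_{n+1}/a_n and simplify:
a_{n+1}/a_n = (n/(n + 1))^n
Take the limit as n -> infinity: L = exp(-1).
Since L = exp(-1) < 1, the ratio test implies the series converges.

converges


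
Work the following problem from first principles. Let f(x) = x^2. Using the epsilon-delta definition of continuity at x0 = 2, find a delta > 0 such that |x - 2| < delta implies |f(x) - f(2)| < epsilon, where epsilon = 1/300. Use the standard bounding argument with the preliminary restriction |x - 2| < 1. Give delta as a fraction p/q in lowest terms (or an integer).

Factor: |x^2 - (2)^2| = |x - 2| * |x + 2|.
Impose |x - 2| < 1 first. Then |x + 2| = |(x - 2) + 2*(2)| <= |x - 2| + 2*|2| < 1 + 4 = 5.
So |x^2 - (2)^2| < delta * 5.
We need delta * 5 <= 1/300, i.e. delta <= 1/300/5 = 1/1500.
Since 1/1500 < 1, this is tighter than 1; take delta = 1/1500.
So delta = 1/1500 works.

1/1500


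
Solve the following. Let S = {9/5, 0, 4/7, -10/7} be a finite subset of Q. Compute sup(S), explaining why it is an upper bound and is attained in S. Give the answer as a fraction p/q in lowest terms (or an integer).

S is finite, so sup(S) = max(S).
Sorted decreasing:
9/5, 4/7, 0, -10/7
The extremum is 9/5.
For every x in S, x <= 9/5. And 9/5 is in S, so it is attained.
Therefore sup(S) = 9/5.

9/5


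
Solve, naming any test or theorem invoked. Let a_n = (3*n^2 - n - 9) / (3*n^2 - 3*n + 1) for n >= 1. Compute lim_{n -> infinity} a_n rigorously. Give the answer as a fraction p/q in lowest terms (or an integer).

Divide numerator and denominator by n^2, the highest power:
numerator / n^2 = 3 - 1/n - 9/n^2
denominator / n^2 = 3 - 3/n + n^(-2)
As n -> infinity, all terms of the form c/n^k (k >= 1) tend to 0.
So numerator / n^2 -> 3 and denominator / n^2 -> 3.
Therefore lim a_n = 1.

1


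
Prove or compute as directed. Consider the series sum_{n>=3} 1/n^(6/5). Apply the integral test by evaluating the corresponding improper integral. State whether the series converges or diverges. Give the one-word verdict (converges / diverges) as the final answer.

Let f(x) = x^(-6/5). Then f is positive, continuous, and decreasing on [3, infinity), so the integral test applies.
Compute the improper integral int_{3}^infinity f(x) dx:
  antiderivative F(x) = -5/x^(1/5).
  As x -> infinity, F(x) -> 0 (since p = 6/5 > 1).
  So int = F(infinity) - F(3) = 0 - (-5*3^(4/5)/3) = 5*3^(4/5)/3.
  Finite, so by the integral test, the series converges.

converges


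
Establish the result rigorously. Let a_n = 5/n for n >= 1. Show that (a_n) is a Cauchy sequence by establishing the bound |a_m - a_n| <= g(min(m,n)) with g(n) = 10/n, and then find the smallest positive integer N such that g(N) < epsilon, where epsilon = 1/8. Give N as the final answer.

For any m, n >= 1, by the triangle inequality:
|a_m - a_n| = |5/m - 5/n| <= 5*1/m + 5*1/n <= 10/min(m,n).
So g(n) = 10/n bounds the Cauchy difference. Since g(n) -> 0, (a_n) is Cauchy.
Now solve g(N) < 1/8: 10/N < 1/8 <=> N > 10 / (1/8) = 80.
The smallest integer strictly greater than 80 is N = 81.
Check: g(81) = 10/81 = 10/81 < 1/8; g(80) = 1/8 >= 1/8. So N = 81.

81


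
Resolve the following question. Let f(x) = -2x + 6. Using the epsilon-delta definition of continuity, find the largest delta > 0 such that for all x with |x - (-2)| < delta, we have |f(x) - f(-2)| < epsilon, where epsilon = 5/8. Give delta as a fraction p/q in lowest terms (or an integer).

We compute f(-2) = -2*(-2) + 6 = 10.
|f(x) - f(-2)| = |-2x + 6 - (10)| = |-2(x - (-2))| = 2|x - (-2)|.
We need 2|x - (-2)| < 5/8, i.e. |x - (-2)| < 5/8 / 2 = 5/16.
So any delta <= 5/16 works. Conversely, if delta > 5/16, then x = -2 + 5/16 satisfies |x - (-2)| = 5/16 < delta but |f(x) - f(-2)| = 2 * 5/16 = 5/8, which is not < 5/8; so no larger delta works.
Hence the largest such delta is 5/16.

5/16


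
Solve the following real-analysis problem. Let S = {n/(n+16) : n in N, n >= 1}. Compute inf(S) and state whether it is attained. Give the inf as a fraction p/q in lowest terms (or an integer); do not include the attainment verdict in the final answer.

Analysis:
- Values: 1/17, 1/9, 3/19, 1/5, ... strictly increasing.
- Minimum is 1/17 (n=1); inf = 1/17 (attained).
- n/(n+16) = 1 - 16/(n+16) -> 1 from below as n -> infinity, and never equals 1.
- So sup = 1 (not attained).
Conclusion: inf(S) = 1/17, attained in S.

1/17


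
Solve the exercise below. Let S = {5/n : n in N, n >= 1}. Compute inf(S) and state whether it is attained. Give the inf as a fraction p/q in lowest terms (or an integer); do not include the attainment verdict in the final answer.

Analysis:
- Values: 5, 5/2, 5/3, 5/4, ... strictly decreasing.
- The maximum is 5 (n=1); sup = 5 (attained).
- The set is bounded below by 0; 5/n -> 0 so 0 is the greatest lower bound.
- 0 is not in the set, so inf = 0 is not attained.
Conclusion: inf(S) = 0, not attained in S.

0


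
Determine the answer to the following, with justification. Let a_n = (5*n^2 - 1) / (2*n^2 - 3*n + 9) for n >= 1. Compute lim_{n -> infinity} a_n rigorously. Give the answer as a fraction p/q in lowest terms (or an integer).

Divide numerator and denominator by n^2, the highest power:
numerator / n^2 = 5 - 1/n^2
denominator / n^2 = 2 - 3/n + 9/n^2
As n -> infinity, all terms of the form c/n^k (k >= 1) tend to 0.
So numerator / n^2 -> 5 and denominator / n^2 -> 2.
Therefore lim a_n = 5/2.

5/2


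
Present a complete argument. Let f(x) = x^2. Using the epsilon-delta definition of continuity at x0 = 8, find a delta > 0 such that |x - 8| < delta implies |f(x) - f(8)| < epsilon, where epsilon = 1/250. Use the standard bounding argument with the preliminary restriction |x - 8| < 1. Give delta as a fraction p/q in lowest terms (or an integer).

Factor: |x^2 - (8)^2| = |x - 8| * |x + 8|.
Impose |x - 8| < 1 first. Then |x + 8| = |(x - 8) + 2*(8)| <= |x - 8| + 2*|8| < 1 + 16 = 17.
So |x^2 - (8)^2| < delta * 17.
We need delta * 17 <= 1/250, i.e. delta <= 1/250/17 = 1/4250.
Since 1/4250 < 1, this is tighter than 1; take delta = 1/4250.
So delta = 1/4250 works.

1/4250


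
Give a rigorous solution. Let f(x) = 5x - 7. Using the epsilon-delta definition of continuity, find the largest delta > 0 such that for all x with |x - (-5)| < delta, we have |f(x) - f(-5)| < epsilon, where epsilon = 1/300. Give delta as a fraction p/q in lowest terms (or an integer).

We compute f(-5) = 5*(-5) - 7 = -32.
|f(x) - f(-5)| = |5x - 7 - (-32)| = |5(x - (-5))| = 5|x - (-5)|.
We need 5|x - (-5)| < 1/300, i.e. |x - (-5)| < 1/300 / 5 = 1/1500.
So any delta <= 1/1500 works. Conversely, if delta > 1/1500, then x = -5 + 1/1500 satisfies |x - (-5)| = 1/1500 < delta but |f(x) - f(-5)| = 5 * 1/1500 = 1/300, which is not < 1/300; so no larger delta works.
Hence the largest such delta is 1/1500.

1/1500


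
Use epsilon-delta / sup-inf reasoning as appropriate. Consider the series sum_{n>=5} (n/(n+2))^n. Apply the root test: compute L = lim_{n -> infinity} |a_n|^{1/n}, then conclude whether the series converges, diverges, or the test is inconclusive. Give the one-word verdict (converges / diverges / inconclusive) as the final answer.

Let a_n denote the general term. Form |a_n|^(1/n) and simplify:
|a_n|^(1/n) = n/(n + 2)
Take the limit as n -> infinity: L = 1.
Since L = 1, the root test is inconclusive. (In fact a_n = (n/(n+2))^n -> e^(-2) != 0, so the nth-term test shows divergence; but the root test itself gives no conclusion.)

inconclusive


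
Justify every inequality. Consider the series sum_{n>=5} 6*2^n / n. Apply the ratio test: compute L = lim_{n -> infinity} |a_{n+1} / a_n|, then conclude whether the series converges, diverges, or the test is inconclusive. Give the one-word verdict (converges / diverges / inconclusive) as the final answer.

Let a_n denote the general term. Form the ratio a_{n+1}/a_n and simplify:
a_{n+1}/a_n = 2*n/(n + 1)
Take the limit as n -> infinity: L = 2.
Since L = 2 > 1 (or L = infinity), the ratio test implies the series diverges.

diverges


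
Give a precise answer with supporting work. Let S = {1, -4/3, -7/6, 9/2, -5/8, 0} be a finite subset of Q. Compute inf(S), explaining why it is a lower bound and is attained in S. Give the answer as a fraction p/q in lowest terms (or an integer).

S is finite, so inf(S) = min(S).
Sorted increasing:
-4/3, -7/6, -5/8, 0, 1, 9/2
The extremum is -4/3.
For every x in S, x >= -4/3. And -4/3 is in S, so it is attained.
Therefore inf(S) = -4/3.

-4/3


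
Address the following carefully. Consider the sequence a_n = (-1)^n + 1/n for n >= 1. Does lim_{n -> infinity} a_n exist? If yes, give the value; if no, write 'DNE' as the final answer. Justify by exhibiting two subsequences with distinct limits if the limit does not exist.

Examine the behaviour of a_n along subsequences.
a_{2k} = 1 + 1/(2k) -> 1. a_{2k+1} = -1 + 1/(2k+1) -> -1.
Since these two subsequential limits are 1 and -1, distinct, the full sequence cannot converge (a convergent sequence has all subsequences tending to the same limit). So lim a_n does not exist.

DNE


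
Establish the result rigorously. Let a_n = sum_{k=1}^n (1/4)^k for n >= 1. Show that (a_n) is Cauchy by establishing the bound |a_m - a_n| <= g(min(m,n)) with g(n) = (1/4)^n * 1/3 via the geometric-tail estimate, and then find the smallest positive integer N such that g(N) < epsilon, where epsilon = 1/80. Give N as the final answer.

For m > n >= 1: |a_m - a_n| = sum_{k=n+1}^m (1/4)^k < sum_{k=n+1}^infinity (1/4)^k = (1/4)^(n+1) / (1 - 1/4) = (1/4)^n * (1/4) * (4/3) = (1/4)^n * 1/3.
So g(n) = (1/4)^n / 3. Since g(n) -> 0, (a_n) is Cauchy.
Now solve g(N) < 1/80: (1/4)^N / 3 < 1/80 <=> 4^N > 1 / (3 * 1/80) = 80/3.
Check powers of 4: 4^2 = 16 <= 80/3, 4^3 = 64 > 80/3.
So the smallest such N is 3. Check: g(3) = 1/(3 * 64) = 1/192 < 1/80.

3


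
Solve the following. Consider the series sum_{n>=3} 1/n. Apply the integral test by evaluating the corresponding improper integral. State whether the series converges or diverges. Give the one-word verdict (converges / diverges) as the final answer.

Let f(x) = 1/x. Then f is positive, continuous, and decreasing on [3, infinity), so the integral test applies.
Compute the improper integral int_{3}^infinity f(x) dx:
  antiderivative F(x) = log(x).
  As x -> infinity, log(x) -> infinity.
  So int = infinity - log(3) = infinity. By the integral test, the series diverges.

diverges


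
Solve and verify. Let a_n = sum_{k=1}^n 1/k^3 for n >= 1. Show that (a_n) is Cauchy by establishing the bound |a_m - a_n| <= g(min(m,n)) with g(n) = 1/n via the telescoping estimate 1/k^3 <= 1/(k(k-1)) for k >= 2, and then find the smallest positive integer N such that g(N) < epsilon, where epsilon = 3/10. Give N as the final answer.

For m > n >= 1: |a_m - a_n| = sum_{k=n+1}^m 1/k^3.
Use 1/k^3 <= 1/(k(k-1)) = 1/(k-1) - 1/k for k >= 2 (which holds since k^3 >= k^2 >= k(k-1) for k >= 2):
sum_{k=n+1}^m 1/k^3 <= sum_{k=n+1}^m (1/(k-1) - 1/k) = 1/n - 1/m <= 1/n.
By symmetry the same bound holds with n,m swapped, so |a_m - a_n| <= 1/min(m,n) = g(min(m,n)). Since g(n) -> 0, (a_n) is Cauchy.
Now solve g(N) < 3/10: 1/N < 3/10 <=> N > 1/(3/10) = 10/3.
The smallest integer strictly greater than 10/3 is N = 4.
Check: g(4) = 1/4 < 3/10; g(3) = 1/3 >= 3/10. So N = 4.

4


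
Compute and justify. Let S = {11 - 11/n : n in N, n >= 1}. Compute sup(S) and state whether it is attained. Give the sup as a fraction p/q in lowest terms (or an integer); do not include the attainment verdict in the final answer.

Analysis:
- Values: 0, 11/2, 22/3, 33/4, ... strictly increasing.
- Minimum is 0 (n=1); inf = 0 (attained).
- 11 - 11/n -> 11 from below; sup = 11, not attained.
Conclusion: sup(S) = 11, not attained in S.

11


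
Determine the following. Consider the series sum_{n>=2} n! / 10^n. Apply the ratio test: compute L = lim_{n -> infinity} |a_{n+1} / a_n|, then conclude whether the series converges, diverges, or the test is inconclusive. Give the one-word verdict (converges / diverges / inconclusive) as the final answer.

Let a_n denote the general term. Form the ratio a_{n+1}/a_n and simplify:
a_{n+1}/a_n = n/10 + 1/10
Take the limit as n -> infinity: L = infinity.
Since L = infinity > 1 (or L = infinity), the ratio test implies the series diverges.

diverges


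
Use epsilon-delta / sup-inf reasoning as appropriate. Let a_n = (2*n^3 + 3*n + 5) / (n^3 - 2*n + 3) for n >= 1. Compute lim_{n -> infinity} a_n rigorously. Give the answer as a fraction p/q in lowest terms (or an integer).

Divide numerator and denominator by n^3, the highest power:
numerator / n^3 = 2 + 3/n^2 + 5/n^3
denominator / n^3 = 1 - 2/n^2 + 3/n^3
As n -> infinity, all terms of the form c/n^k (k >= 1) tend to 0.
So numerator / n^3 -> 2 and denominator / n^3 -> 1.
Therefore lim a_n = 2.

2


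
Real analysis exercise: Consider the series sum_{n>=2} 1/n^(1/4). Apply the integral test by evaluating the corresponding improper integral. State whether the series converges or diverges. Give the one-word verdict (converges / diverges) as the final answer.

Let f(x) = x^(-1/4). Then f is positive, continuous, and decreasing on [2, infinity), so the integral test applies.
Compute the improper integral int_{2}^infinity f(x) dx:
  antiderivative F(x) = 4*x^(3/4)/3.
  As x -> infinity, F(x) -> infinity (since p = 1/4 < 1).
  So the integral diverges. By the integral test, the series diverges.

diverges


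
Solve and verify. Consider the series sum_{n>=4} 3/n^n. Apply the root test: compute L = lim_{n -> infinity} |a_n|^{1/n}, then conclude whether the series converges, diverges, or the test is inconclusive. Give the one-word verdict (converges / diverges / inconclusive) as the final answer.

Let a_n denote the general term. Form |a_n|^(1/n) and simplify:
|a_n|^(1/n) = 3^(1/n)/n
Take the limit as n -> infinity: L = 0.
Since L = 0 < 1, the root test implies convergence.

converges


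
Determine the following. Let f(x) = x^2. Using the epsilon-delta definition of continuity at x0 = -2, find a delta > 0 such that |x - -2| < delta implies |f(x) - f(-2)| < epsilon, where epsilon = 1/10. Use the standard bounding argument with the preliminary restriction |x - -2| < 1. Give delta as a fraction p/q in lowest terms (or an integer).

Factor: |x^2 - (-2)^2| = |x - -2| * |x + -2|.
Impose |x - -2| < 1 first. Then |x + -2| = |(x - -2) + 2*(-2)| <= |x - -2| + 2*|-2| < 1 + 4 = 5.
So |x^2 - (-2)^2| < delta * 5.
We need delta * 5 <= 1/10, i.e. delta <= 1/10/5 = 1/50.
Since 1/50 < 1, this is tighter than 1; take delta = 1/50.
So delta = 1/50 works.

1/50


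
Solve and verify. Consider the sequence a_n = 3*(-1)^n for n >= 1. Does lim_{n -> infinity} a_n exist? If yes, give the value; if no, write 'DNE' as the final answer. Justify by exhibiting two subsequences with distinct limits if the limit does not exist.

Examine the behaviour of a_n along subsequences.
Even-n subsequence a_{2k} = 3 -> 3. Odd-n subsequence a_{2k+1} = -3 -> -3.
Since these two subsequential limits are 3 and -3, distinct, the full sequence cannot converge (a convergent sequence has all subsequences tending to the same limit). So lim a_n does not exist.

DNE


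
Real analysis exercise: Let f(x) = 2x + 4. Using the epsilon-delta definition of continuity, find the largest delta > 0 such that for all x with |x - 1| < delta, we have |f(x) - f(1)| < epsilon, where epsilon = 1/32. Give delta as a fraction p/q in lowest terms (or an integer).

We compute f(1) = 2*(1) + 4 = 6.
|f(x) - f(1)| = |2x + 4 - (6)| = |2(x - 1)| = 2|x - 1|.
We need 2|x - 1| < 1/32, i.e. |x - 1| < 1/32 / 2 = 1/64.
So any delta <= 1/64 works. Conversely, if delta > 1/64, then x = 1 + 1/64 satisfies |x - 1| = 1/64 < delta but |f(x) - f(1)| = 2 * 1/64 = 1/32, which is not < 1/32; so no larger delta works.
Hence the largest such delta is 1/64.

1/64


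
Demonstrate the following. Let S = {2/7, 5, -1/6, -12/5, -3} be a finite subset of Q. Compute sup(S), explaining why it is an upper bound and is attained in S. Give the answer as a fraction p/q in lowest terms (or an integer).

S is finite, so sup(S) = max(S).
Sorted decreasing:
5, 2/7, -1/6, -12/5, -3
The extremum is 5.
For every x in S, x <= 5. And 5 is in S, so it is attained.
Therefore sup(S) = 5.

5


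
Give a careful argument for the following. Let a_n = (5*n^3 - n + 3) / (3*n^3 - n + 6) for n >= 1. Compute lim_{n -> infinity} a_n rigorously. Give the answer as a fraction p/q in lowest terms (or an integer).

Divide numerator and denominator by n^3, the highest power:
numerator / n^3 = 5 - 1/n^2 + 3/n^3
denominator / n^3 = 3 - 1/n^2 + 6/n^3
As n -> infinity, all terms of the form c/n^k (k >= 1) tend to 0.
So numerator / n^3 -> 5 and denominator / n^3 -> 3.
Therefore lim a_n = 5/3.

5/3


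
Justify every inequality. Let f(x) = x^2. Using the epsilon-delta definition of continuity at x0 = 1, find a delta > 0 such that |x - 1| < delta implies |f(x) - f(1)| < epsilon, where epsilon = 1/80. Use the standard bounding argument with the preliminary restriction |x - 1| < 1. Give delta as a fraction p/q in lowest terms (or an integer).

Factor: |x^2 - (1)^2| = |x - 1| * |x + 1|.
Impose |x - 1| < 1 first. Then |x + 1| = |(x - 1) + 2*(1)| <= |x - 1| + 2*|1| < 1 + 2 = 3.
So |x^2 - (1)^2| < delta * 3.
We need delta * 3 <= 1/80, i.e. delta <= 1/80/3 = 1/240.
Since 1/240 < 1, this is tighter than 1; take delta = 1/240.
So delta = 1/240 works.

1/240


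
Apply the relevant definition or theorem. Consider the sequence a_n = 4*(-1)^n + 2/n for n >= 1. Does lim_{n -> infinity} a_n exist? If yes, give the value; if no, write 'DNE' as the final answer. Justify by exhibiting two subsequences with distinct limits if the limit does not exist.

Examine the behaviour of a_n along subsequences.
a_{2k} = 4 + 2/(2k) -> 4. a_{2k+1} = -4 + 2/(2k+1) -> -4.
Since these two subsequential limits are 4 and -4, distinct, the full sequence cannot converge (a convergent sequence has all subsequences tending to the same limit). So lim a_n does not exist.

DNE


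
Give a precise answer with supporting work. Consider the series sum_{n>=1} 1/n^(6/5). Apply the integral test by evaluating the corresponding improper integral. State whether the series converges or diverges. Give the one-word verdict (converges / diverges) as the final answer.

Let f(x) = x^(-6/5). Then f is positive, continuous, and decreasing on [1, infinity), so the integral test applies.
Compute the improper integral int_{1}^infinity f(x) dx:
  antiderivative F(x) = -5/x^(1/5).
  As x -> infinity, F(x) -> 0 (since p = 6/5 > 1).
  So int = F(infinity) - F(1) = 0 - (-5) = 5.
  Finite, so by the integral test, the series converges.

converges


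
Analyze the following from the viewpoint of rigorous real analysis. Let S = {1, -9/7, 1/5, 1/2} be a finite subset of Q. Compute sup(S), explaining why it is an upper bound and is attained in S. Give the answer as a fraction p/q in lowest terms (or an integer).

S is finite, so sup(S) = max(S).
Sorted decreasing:
1, 1/2, 1/5, -9/7
The extremum is 1.
For every x in S, x <= 1. And 1 is in S, so it is attained.
Therefore sup(S) = 1.

1


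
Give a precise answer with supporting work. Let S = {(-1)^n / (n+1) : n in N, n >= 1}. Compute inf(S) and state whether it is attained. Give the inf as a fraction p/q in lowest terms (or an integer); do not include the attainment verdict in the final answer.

Analysis:
- Values: -1/2, 1/3, -1/4, 1/5, -1/6, ...
- Positive terms (even n): 1/(2+1), 1/(4+1), ... decreasing -> max = 1/3 (n=2).
- Negative terms (odd n): -1/(1+1), -1/(3+1), ... increasing -> min = -1/2 (n=1).
- So sup = 1/3 (attained at n=2); inf = -1/2 (attained at n=1).
Conclusion: inf(S) = -1/2, attained in S.

-1/2


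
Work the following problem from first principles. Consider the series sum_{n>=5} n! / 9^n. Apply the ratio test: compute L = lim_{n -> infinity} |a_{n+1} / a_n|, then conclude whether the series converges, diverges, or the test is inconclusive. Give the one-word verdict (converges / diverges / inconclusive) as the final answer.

Let a_n denote the general term. Form the ratio a_{n+1}/a_n and simplify:
a_{n+1}/a_n = n/9 + 1/9
Take the limit as n -> infinity: L = infinity.
Since L = infinity > 1 (or L = infinity), the ratio test implies the series diverges.

diverges


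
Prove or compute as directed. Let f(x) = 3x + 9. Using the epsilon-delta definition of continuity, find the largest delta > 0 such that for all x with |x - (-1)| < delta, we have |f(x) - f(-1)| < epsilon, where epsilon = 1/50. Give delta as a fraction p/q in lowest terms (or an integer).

We compute f(-1) = 3*(-1) + 9 = 6.
|f(x) - f(-1)| = |3x + 9 - (6)| = |3(x - (-1))| = 3|x - (-1)|.
We need 3|x - (-1)| < 1/50, i.e. |x - (-1)| < 1/50 / 3 = 1/150.
So any delta <= 1/150 works. Conversely, if delta > 1/150, then x = -1 + 1/150 satisfies |x - (-1)| = 1/150 < delta but |f(x) - f(-1)| = 3 * 1/150 = 1/50, which is not < 1/50; so no larger delta works.
Hence the largest such delta is 1/150.

1/150


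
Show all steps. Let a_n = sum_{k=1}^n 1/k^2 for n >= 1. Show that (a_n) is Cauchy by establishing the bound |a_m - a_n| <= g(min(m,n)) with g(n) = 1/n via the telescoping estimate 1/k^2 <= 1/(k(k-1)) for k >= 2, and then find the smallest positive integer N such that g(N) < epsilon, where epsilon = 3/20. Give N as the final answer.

For m > n >= 1: |a_m - a_n| = sum_{k=n+1}^m 1/k^2.
Use 1/k^2 <= 1/(k(k-1)) = 1/(k-1) - 1/k for k >= 2:
sum_{k=n+1}^m 1/k^2 <= sum_{k=n+1}^m (1/(k-1) - 1/k) = 1/n - 1/m <= 1/n.
By symmetry the same bound holds with n,m swapped, so |a_m - a_n| <= 1/min(m,n) = g(min(m,n)). Since g(n) -> 0, (a_n) is Cauchy.
Now solve g(N) < 3/20: 1/N < 3/20 <=> N > 1/(3/20) = 20/3.
The smallest integer strictly greater than 20/3 is N = 7.
Check: g(7) = 1/7 < 3/20; g(6) = 1/6 >= 3/20. So N = 7.

7


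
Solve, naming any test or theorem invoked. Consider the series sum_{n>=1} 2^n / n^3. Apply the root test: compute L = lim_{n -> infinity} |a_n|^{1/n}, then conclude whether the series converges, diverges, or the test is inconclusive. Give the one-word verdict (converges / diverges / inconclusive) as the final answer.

Let a_n denote the general term. Form |a_n|^(1/n) and simplify:
|a_n|^(1/n) = 2/n^(3/n)
Take the limit as n -> infinity: L = 2.
Since L = 2 > 1, the root test implies divergence.

diverges


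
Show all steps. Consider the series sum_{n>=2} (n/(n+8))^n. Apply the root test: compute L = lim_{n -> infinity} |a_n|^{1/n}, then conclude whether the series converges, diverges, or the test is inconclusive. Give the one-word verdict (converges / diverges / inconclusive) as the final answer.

Let a_n denote the general term. Form |a_n|^(1/n) and simplify:
|a_n|^(1/n) = n/(n + 8)
Take the limit as n -> infinity: L = 1.
Since L = 1, the root test is inconclusive. (In fact a_n = (n/(n+8))^n -> e^(-8) != 0, so the nth-term test shows divergence; but the root test itself gives no conclusion.)

inconclusive


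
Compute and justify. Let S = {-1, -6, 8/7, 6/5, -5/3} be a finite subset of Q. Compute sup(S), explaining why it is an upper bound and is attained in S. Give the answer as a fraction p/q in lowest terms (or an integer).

S is finite, so sup(S) = max(S).
Sorted decreasing:
6/5, 8/7, -1, -5/3, -6
The extremum is 6/5.
For every x in S, x <= 6/5. And 6/5 is in S, so it is attained.
Therefore sup(S) = 6/5.

6/5


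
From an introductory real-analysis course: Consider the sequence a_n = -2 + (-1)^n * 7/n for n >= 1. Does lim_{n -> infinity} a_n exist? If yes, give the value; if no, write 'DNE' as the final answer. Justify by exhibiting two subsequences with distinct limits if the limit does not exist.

Examine the behaviour of a_n along subsequences.
Even-n subsequence a_{2k} = -2 + 7/(2k) -> -2. Odd-n subsequence a_{2k+1} = -2 - 7/(2k+1) -> -2. Both tend to -2, which suggests the limit is -2; verify directly.
|a_n - (-2)| = |(-1)^n * 7/n| = 7/n for every n >= 1.
Given epsilon > 0, choose a positive integer N > 7/epsilon. Then for all n >= N, |a_n - (-2)| = 7/n <= 7/N < epsilon.
So by the definition of the limit, lim a_n exists and equals -2.

-2


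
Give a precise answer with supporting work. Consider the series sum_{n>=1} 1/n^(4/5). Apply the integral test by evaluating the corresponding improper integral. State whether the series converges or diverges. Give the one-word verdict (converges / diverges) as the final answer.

Let f(x) = x^(-4/5). Then f is positive, continuous, and decreasing on [1, infinity), so the integral test applies.
Compute the improper integral int_{1}^infinity f(x) dx:
  antiderivative F(x) = 5*x^(1/5).
  As x -> infinity, F(x) -> infinity (since p = 4/5 < 1).
  So the integral diverges. By the integral test, the series diverges.

diverges


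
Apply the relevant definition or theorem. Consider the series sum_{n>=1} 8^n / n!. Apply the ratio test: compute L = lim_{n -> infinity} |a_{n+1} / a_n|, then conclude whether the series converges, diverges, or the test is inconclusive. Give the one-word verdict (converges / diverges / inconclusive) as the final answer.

Let a_n denote the general term. Form the ratio a_{n+1}/a_n and simplify:
a_{n+1}/a_n = 8/(n + 1)
Take the limit as n -> infinity: L = 0.
Since L = 0 < 1, the ratio test implies the series converges.

converges


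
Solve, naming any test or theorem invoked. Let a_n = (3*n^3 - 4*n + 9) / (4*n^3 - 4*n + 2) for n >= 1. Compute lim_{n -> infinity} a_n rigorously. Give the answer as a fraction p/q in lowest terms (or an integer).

Divide numerator and denominator by n^3, the highest power:
numerator / n^3 = 3 - 4/n^2 + 9/n^3
denominator / n^3 = 4 - 4/n^2 + 2/n^3
As n -> infinity, all terms of the form c/n^k (k >= 1) tend to 0.
So numerator / n^3 -> 3 and denominator / n^3 -> 4.
Therefore lim a_n = 3/4.

3/4


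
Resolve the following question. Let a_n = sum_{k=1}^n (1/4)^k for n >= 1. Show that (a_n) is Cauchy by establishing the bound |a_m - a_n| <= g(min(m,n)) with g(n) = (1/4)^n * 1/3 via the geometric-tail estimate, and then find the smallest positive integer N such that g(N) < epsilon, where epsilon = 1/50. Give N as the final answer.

For m > n >= 1: |a_m - a_n| = sum_{k=n+1}^m (1/4)^k < sum_{k=n+1}^infinity (1/4)^k = (1/4)^(n+1) / (1 - 1/4) = (1/4)^n * (1/4) * (4/3) = (1/4)^n * 1/3.
So g(n) = (1/4)^n / 3. Since g(n) -> 0, (a_n) is Cauchy.
Now solve g(N) < 1/50: (1/4)^N / 3 < 1/50 <=> 4^N > 1 / (3 * 1/50) = 50/3.
Check powers of 4: 4^2 = 16 <= 50/3, 4^3 = 64 > 50/3.
So the smallest such N is 3. Check: g(3) = 1/(3 * 64) = 1/192 < 1/50.

3


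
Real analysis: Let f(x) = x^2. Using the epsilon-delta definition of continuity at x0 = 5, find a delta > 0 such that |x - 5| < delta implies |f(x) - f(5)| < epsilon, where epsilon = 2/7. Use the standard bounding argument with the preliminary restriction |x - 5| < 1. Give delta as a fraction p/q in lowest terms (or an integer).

Factor: |x^2 - (5)^2| = |x - 5| * |x + 5|.
Impose |x - 5| < 1 first. Then |x + 5| = |(x - 5) + 2*(5)| <= |x - 5| + 2*|5| < 1 + 10 = 11.
So |x^2 - (5)^2| < delta * 11.
We need delta * 11 <= 2/7, i.e. delta <= 2/7/11 = 2/77.
Since 2/77 < 1, this is tighter than 1; take delta = 2/77.
So delta = 2/77 works.

2/77


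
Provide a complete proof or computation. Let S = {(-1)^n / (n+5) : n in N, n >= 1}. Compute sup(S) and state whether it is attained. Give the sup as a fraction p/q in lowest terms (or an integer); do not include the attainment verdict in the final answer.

Analysis:
- Values: -1/6, 1/7, -1/8, 1/9, -1/10, ...
- Positive terms (even n): 1/(2+5), 1/(4+5), ... decreasing -> max = 1/7 (n=2).
- Negative terms (odd n): -1/(1+5), -1/(3+5), ... increasing -> min = -1/6 (n=1).
- So sup = 1/7 (attained at n=2); inf = -1/6 (attained at n=1).
Conclusion: sup(S) = 1/7, attained in S.

1/7


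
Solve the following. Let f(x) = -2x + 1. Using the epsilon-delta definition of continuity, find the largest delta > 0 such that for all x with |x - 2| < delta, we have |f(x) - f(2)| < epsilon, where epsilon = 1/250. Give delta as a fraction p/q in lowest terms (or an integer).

We compute f(2) = -2*(2) + 1 = -3.
|f(x) - f(2)| = |-2x + 1 - (-3)| = |-2(x - 2)| = 2|x - 2|.
We need 2|x - 2| < 1/250, i.e. |x - 2| < 1/250 / 2 = 1/500.
So any delta <= 1/500 works. Conversely, if delta > 1/500, then x = 2 + 1/500 satisfies |x - 2| = 1/500 < delta but |f(x) - f(2)| = 2 * 1/500 = 1/250, which is not < 1/250; so no larger delta works.
Hence the largest such delta is 1/500.

1/500


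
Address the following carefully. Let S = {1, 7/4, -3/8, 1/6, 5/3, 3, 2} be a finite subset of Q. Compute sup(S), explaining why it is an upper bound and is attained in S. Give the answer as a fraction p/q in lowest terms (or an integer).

S is finite, so sup(S) = max(S).
Sorted decreasing:
3, 2, 7/4, 5/3, 1, 1/6, -3/8
The extremum is 3.
For every x in S, x <= 3. And 3 is in S, so it is attained.
Therefore sup(S) = 3.

3


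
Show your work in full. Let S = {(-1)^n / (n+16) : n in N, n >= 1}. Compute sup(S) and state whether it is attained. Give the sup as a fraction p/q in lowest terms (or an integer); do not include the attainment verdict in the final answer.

Analysis:
- Values: -1/17, 1/18, -1/19, 1/20, -1/21, ...
- Positive terms (even n): 1/(2+16), 1/(4+16), ... decreasing -> max = 1/18 (n=2).
- Negative terms (odd n): -1/(1+16), -1/(3+16), ... increasing -> min = -1/17 (n=1).
- So sup = 1/18 (attained at n=2); inf = -1/17 (attained at n=1).
Conclusion: sup(S) = 1/18, attained in S.

1/18


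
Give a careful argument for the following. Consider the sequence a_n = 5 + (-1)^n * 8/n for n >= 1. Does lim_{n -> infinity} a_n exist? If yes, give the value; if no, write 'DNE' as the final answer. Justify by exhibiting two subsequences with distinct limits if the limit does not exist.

Examine the behaviour of a_n along subsequences.
Even-n subsequence a_{2k} = 5 + 8/(2k) -> 5. Odd-n subsequence a_{2k+1} = 5 - 8/(2k+1) -> 5. Both tend to 5, which suggests the limit is 5; verify directly.
|a_n - 5| = |(-1)^n * 8/n| = 8/n for every n >= 1.
Given epsilon > 0, choose a positive integer N > 8/epsilon. Then for all n >= N, |a_n - 5| = 8/n <= 8/N < epsilon.
So by the definition of the limit, lim a_n exists and equals 5.

5


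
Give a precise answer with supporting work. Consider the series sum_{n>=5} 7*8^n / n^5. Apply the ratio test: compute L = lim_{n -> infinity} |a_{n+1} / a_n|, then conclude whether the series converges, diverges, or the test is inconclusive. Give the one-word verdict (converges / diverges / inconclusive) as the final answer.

Let a_n denote the general term. Form the ratio a_{n+1}/a_n and simplify:
a_{n+1}/a_n = 8*n^5/(n + 1)^5
Take the limit as n -> infinity: L = 8.
Since L = 8 > 1 (or L = infinity), the ratio test implies the series diverges.

diverges


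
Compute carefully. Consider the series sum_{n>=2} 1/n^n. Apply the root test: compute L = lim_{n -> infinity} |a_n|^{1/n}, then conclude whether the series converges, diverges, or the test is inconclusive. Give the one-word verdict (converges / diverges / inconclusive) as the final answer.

Let a_n denote the general term. Form |a_n|^(1/n) and simplify:
|a_n|^(1/n) = 1/n
Take the limit as n -> infinity: L = 0.
Since L = 0 < 1, the root test implies convergence.

converges


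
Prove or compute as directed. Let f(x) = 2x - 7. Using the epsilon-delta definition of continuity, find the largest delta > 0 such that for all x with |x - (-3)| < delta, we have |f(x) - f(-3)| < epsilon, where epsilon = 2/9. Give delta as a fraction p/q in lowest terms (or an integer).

We compute f(-3) = 2*(-3) - 7 = -13.
|f(x) - f(-3)| = |2x - 7 - (-13)| = |2(x - (-3))| = 2|x - (-3)|.
We need 2|x - (-3)| < 2/9, i.e. |x - (-3)| < 2/9 / 2 = 1/9.
So any delta <= 1/9 works. Conversely, if delta > 1/9, then x = -3 + 1/9 satisfies |x - (-3)| = 1/9 < delta but |f(x) - f(-3)| = 2 * 1/9 = 2/9, which is not < 2/9; so no larger delta works.
Hence the largest such delta is 1/9.

1/9


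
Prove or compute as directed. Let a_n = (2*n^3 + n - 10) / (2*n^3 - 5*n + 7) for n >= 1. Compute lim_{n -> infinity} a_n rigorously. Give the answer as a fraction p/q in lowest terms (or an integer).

Divide numerator and denominator by n^3, the highest power:
numerator / n^3 = 2 + n^(-2) - 10/n^3
denominator / n^3 = 2 - 5/n^2 + 7/n^3
As n -> infinity, all terms of the form c/n^k (k >= 1) tend to 0.
So numerator / n^3 -> 2 and denominator / n^3 -> 2.
Therefore lim a_n = 1.

1


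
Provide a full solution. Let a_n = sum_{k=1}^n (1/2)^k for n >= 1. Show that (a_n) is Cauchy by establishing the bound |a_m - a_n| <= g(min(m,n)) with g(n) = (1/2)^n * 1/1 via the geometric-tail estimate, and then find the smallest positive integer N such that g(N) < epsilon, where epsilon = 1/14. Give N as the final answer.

For m > n >= 1: |a_m - a_n| = sum_{k=n+1}^m (1/2)^k < sum_{k=n+1}^infinity (1/2)^k = (1/2)^(n+1) / (1 - 1/2) = (1/2)^n * (1/2) * (2/1) = (1/2)^n * 1/1.
So g(n) = (1/2)^n / 1. Since g(n) -> 0, (a_n) is Cauchy.
Now solve g(N) < 1/14: (1/2)^N / 1 < 1/14 <=> 2^N > 1 / (1 * 1/14) = 14.
Check powers of 2: 2^3 = 8 <= 14, 2^4 = 16 > 14.
So the smallest such N is 4. Check: g(4) = 1/(1 * 16) = 1/16 < 1/14.

4


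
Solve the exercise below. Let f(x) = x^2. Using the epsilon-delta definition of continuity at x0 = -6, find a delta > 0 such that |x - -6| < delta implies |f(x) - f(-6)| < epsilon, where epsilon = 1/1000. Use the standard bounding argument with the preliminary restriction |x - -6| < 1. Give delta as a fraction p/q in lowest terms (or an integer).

Factor: |x^2 - (-6)^2| = |x - -6| * |x + -6|.
Impose |x - -6| < 1 first. Then |x + -6| = |(x - -6) + 2*(-6)| <= |x - -6| + 2*|-6| < 1 + 12 = 13.
So |x^2 - (-6)^2| < delta * 13.
We need delta * 13 <= 1/1000, i.e. delta <= 1/1000/13 = 1/13000.
Since 1/13000 < 1, this is tighter than 1; take delta = 1/13000.
So delta = 1/13000 works.

1/13000


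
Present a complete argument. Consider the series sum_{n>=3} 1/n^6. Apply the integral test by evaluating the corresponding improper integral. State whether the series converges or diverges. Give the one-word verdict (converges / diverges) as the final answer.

Let f(x) = x^(-6). Then f is positive, continuous, and decreasing on [3, infinity), so the integral test applies.
Compute the improper integral int_{3}^infinity f(x) dx:
  antiderivative F(x) = -1/(5*x^5).
  As x -> infinity, F(x) -> 0 (since p = 6 > 1).
  So int = F(infinity) - F(3) = 0 - (-1/1215) = 1/1215.
  Finite, so by the integral test, the series converges.

converges


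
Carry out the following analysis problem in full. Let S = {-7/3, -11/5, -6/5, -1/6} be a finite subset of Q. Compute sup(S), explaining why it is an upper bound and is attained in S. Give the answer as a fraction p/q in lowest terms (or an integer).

S is finite, so sup(S) = max(S).
Sorted decreasing:
-1/6, -6/5, -11/5, -7/3
The extremum is -1/6.
For every x in S, x <= -1/6. And -1/6 is in S, so it is attained.
Therefore sup(S) = -1/6.

-1/6
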